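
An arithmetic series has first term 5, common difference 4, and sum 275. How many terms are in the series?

Using S = n/2 × [2a + (n-1)d]
275 = n/2 × [2(5) + (n-1)(4)]
275 = n/2 × [10 + 4n - 4]
550 = n × [6 + 4n]
4n² + (6)n - 550 = 0
Discriminant: Δ = (6)² - 4(4)(-550) = 36 + 8800 = 8836
√Δ = 94
n = [-(6) + √Δ] / (2·4) = (-6 + 94) / 8 = 88 / 8 = 11
(The negative root is discarded since n must be a positive integer.)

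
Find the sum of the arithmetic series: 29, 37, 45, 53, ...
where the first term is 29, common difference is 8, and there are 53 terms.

Sₙ = n/2 × (first + last)
Last term = a + (n-1)d = 29 + (53-1)×8 = 445
S_53 = 53/2 × (29 + 445)
S_53 = 53/2 × 474 = 12561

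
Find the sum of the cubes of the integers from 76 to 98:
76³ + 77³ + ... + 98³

Use ∑_{k=1}^{n} k³ = [n(n+1)/2]², then subtract the first 75 terms.
∑_{k=1}^{98} k³ = [98×99/2]² = 4851² = 23532201
∑_{k=1}^{75} k³ = [75×76/2]² = 2850² = 8122500
∑_{k=76}^{98} k³ = 23532201 - 8122500 = 15409701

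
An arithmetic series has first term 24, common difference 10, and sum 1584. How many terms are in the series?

Using S = n/2 × [2a + (n-1)d]
1584 = n/2 × [2(24) + (n-1)(10)]
1584 = n/2 × [48 + 10n - 10]
3168 = n × [38 + 10n]
10n² + (38)n - 3168 = 0
Discriminant: Δ = (38)² - 4(10)(-3168) = 1444 + 126720 = 128164
√Δ = 358
n = [-(38) + √Δ] / (2·10) = (-38 + 358) / 20 = 320 / 20 = 16
(The negative root is discarded since n must be a positive integer.)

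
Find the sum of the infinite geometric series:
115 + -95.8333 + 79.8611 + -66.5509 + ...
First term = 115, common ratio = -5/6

For |r| < 1, S = a / (1 - r)
S = 115 / (1 - (-5/6))
S = 115 / (11/6)
S = 690/11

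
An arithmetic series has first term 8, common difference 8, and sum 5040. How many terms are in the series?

Using S = n/2 × [2a + (n-1)d]
5040 = n/2 × [2(8) + (n-1)(8)]
5040 = n/2 × [16 + 8n - 8]
10080 = n × [8 + 8n]
8n² + (8)n - 10080 = 0
Discriminant: Δ = (8)² - 4(8)(-10080) = 64 + 322560 = 322624
√Δ = 568
n = [-(8) + √Δ] / (2·8) = (-8 + 568) / 16 = 560 / 16 = 35
(The negative root is discarded since n must be a positive integer.)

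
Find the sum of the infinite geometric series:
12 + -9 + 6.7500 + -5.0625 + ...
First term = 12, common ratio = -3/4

For |r| < 1, S = a / (1 - r)
S = 12 / (1 - (-3/4))
S = 12 / (7/4)
S = 48/7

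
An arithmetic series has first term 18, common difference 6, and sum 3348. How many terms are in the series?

Using S = n/2 × [2a + (n-1)d]
3348 = n/2 × [2(18) + (n-1)(6)]
3348 = n/2 × [36 + 6n - 6]
6696 = n × [30 + 6n]
6n² + (30)n - 6696 = 0
Discriminant: Δ = (30)² - 4(6)(-6696) = 900 + 160704 = 161604
√Δ = 402
n = [-(30) + √Δ] / (2·6) = (-30 + 402) / 12 = 372 / 12 = 31
(The negative root is discarded since n must be a positive integer.)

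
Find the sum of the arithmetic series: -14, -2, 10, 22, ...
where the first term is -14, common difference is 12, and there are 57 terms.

Sₙ = n/2 × (first + last)
Last term = a + (n-1)d = -14 + (57-1)×12 = 658
S_57 = 57/2 × (-14 + 658)
S_57 = 57/2 × 644 = 18354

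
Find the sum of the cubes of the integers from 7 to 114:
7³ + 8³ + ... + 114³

Use ∑_{k=1}^{n} k³ = [n(n+1)/2]², then subtract the first 6 terms.
∑_{k=1}^{114} k³ = [114×115/2]² = 6555² = 42968025
∑_{k=1}^{6} k³ = [6×7/2]² = 21² = 441
∑_{k=7}^{114} k³ = 42968025 - 441 = 42967584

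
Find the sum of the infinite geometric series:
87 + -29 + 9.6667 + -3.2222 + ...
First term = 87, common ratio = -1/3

For |r| < 1, S = a / (1 - r)
S = 87 / (1 - (-1/3))
S = 87 / (4/3)
S = 261/4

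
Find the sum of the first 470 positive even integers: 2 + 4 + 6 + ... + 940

Sum of first n even numbers = n(n+1)
= 470×471
= 221370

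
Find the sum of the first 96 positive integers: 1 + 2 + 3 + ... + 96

Formula: ∑k = n(n+1)/2
= 96×97/2
= 9312/2
= 4656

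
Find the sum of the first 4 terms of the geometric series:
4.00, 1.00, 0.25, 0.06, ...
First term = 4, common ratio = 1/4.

Sₙ = a(1 - rⁿ) / (1 - r)
S_4 = 4(1 - (1/4)^4) / (1 - (1/4))
S_4 = 4(1 - (1/256)) / (3/4)
S_4 = 85/16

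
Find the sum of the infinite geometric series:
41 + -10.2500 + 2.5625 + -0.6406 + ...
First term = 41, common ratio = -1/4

For |r| < 1, S = a / (1 - r)
S = 41 / (1 - (-1/4))
S = 41 / (5/4)
S = 164/5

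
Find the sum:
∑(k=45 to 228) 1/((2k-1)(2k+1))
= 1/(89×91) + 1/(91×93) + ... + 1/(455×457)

Partial fractions: 1/((2k-1)(2k+1)) = (1/2)[1/(2k-1) - 1/(2k+1)]
The series telescopes:
= (1/2)[1/89 - 1/457]
= 184/40673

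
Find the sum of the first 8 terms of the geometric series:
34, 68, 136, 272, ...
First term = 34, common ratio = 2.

Sₙ = a(1 - rⁿ) / (1 - r)
S_8 = 34(1 - 2^8) / (1 - 2)
S_8 = 34(1 - 256) / (-1)
S_8 = 8670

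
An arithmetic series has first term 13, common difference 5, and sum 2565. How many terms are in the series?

Using S = n/2 × [2a + (n-1)d]
2565 = n/2 × [2(13) + (n-1)(5)]
2565 = n/2 × [26 + 5n - 5]
5130 = n × [21 + 5n]
5n² + (21)n - 5130 = 0
Discriminant: Δ = (21)² - 4(5)(-5130) = 441 + 102600 = 103041
√Δ = 321
n = [-(21) + √Δ] / (2·5) = (-21 + 321) / 10 = 300 / 10 = 30
(The negative root is discarded since n must be a positive integer.)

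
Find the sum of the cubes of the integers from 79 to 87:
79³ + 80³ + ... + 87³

Use ∑_{k=1}^{n} k³ = [n(n+1)/2]², then subtract the first 78 terms.
∑_{k=1}^{87} k³ = [87×88/2]² = 3828² = 14653584
∑_{k=1}^{78} k³ = [78×79/2]² = 3081² = 9492561
∑_{k=79}^{87} k³ = 14653584 - 9492561 = 5161023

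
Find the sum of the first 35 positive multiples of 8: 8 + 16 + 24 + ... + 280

Factor out 8: = 8(1 + 2 + ... + 35) = 8 × n(n+1)/2
= 8 × 35×36/2
= 8 × 630
= 5040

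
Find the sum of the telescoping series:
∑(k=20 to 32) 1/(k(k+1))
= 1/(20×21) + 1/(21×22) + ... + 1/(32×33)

Partial fractions: 1/(k(k+1)) = 1/k - 1/(k+1)
The series telescopes:
= (1/20 - 1/21) + (1/21 - 1/22) + ... + (1/32 - 1/33)
= 1/20 - 1/33
= 13/660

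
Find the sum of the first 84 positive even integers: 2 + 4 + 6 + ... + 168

Sum of first n even numbers = n(n+1)
= 84×85
= 7140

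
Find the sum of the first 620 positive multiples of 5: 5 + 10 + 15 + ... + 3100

Factor out 5: = 5(1 + 2 + ... + 620) = 5 × n(n+1)/2
= 5 × 620×621/2
= 5 × 192510
= 962550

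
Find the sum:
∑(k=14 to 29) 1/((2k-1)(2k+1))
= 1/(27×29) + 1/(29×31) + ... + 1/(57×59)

Partial fractions: 1/((2k-1)(2k+1)) = (1/2)[1/(2k-1) - 1/(2k+1)]
The series telescopes:
= (1/2)[1/27 - 1/59]
= 16/1593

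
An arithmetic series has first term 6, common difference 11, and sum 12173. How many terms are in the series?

Using S = n/2 × [2a + (n-1)d]
12173 = n/2 × [2(6) + (n-1)(11)]
12173 = n/2 × [12 + 11n - 11]
24346 = n × [1 + 11n]
11n² + (1)n - 24346 = 0
Discriminant: Δ = (1)² - 4(11)(-24346) = 1 + 1071224 = 1071225
√Δ = 1035
n = [-(1) + √Δ] / (2·11) = (-1 + 1035) / 22 = 1034 / 22 = 47
(The negative root is discarded since n must be a positive integer.)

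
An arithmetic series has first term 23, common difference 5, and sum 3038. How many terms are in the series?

Using S = n/2 × [2a + (n-1)d]
3038 = n/2 × [2(23) + (n-1)(5)]
3038 = n/2 × [46 + 5n - 5]
6076 = n × [41 + 5n]
5n² + (41)n - 6076 = 0
Discriminant: Δ = (41)² - 4(5)(-6076) = 1681 + 121520 = 123201
√Δ = 351
n = [-(41) + √Δ] / (2·5) = (-41 + 351) / 10 = 310 / 10 = 31
(The negative root is discarded since n must be a positive integer.)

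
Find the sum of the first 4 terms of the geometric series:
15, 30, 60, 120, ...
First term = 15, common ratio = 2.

Sₙ = a(1 - rⁿ) / (1 - r)
S_4 = 15(1 - 2^4) / (1 - 2)
S_4 = 15(1 - 16) / (-1)
S_4 = 225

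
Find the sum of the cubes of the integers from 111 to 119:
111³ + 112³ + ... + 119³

Use ∑_{k=1}^{n} k³ = [n(n+1)/2]², then subtract the first 110 terms.
∑_{k=1}^{119} k³ = [119×120/2]² = 7140² = 50979600
∑_{k=1}^{110} k³ = [110×111/2]² = 6105² = 37271025
∑_{k=111}^{119} k³ = 50979600 - 37271025 = 13708575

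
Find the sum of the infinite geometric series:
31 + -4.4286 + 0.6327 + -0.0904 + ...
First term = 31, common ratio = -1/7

For |r| < 1, S = a / (1 - r)
S = 31 / (1 - (-1/7))
S = 31 / (8/7)
S = 217/8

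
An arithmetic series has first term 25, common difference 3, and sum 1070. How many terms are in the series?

Using S = n/2 × [2a + (n-1)d]
1070 = n/2 × [2(25) + (n-1)(3)]
1070 = n/2 × [50 + 3n - 3]
2140 = n × [47 + 3n]
3n² + (47)n - 2140 = 0
Discriminant: Δ = (47)² - 4(3)(-2140) = 2209 + 25680 = 27889
√Δ = 167
n = [-(47) + √Δ] / (2·3) = (-47 + 167) / 6 = 120 / 6 = 20
(The negative root is discarded since n must be a positive integer.)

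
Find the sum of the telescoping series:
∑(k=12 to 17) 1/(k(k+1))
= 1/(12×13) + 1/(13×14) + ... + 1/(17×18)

Partial fractions: 1/(k(k+1)) = 1/k - 1/(k+1)
The series telescopes:
= (1/12 - 1/13) + (1/13 - 1/14) + ... + (1/17 - 1/18)
= 1/12 - 1/18
= 1/36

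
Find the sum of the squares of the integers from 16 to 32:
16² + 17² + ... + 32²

Use ∑_{k=1}^{n} k² = n(n+1)(2n+1)/6, then subtract the first 15 terms.
∑_{k=1}^{32} k² = 32×33×65/6 = 11440
∑_{k=1}^{15} k² = 15×16×31/6 = 1240
∑_{k=16}^{32} k² = 11440 - 1240 = 10200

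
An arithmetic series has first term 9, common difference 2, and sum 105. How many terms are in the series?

Using S = n/2 × [2a + (n-1)d]
105 = n/2 × [2(9) + (n-1)(2)]
105 = n/2 × [18 + 2n - 2]
210 = n × [16 + 2n]
2n² + (16)n - 210 = 0
Discriminant: Δ = (16)² - 4(2)(-210) = 256 + 1680 = 1936
√Δ = 44
n = [-(16) + √Δ] / (2·2) = (-16 + 44) / 4 = 28 / 4 = 7
(The negative root is discarded since n must be a positive integer.)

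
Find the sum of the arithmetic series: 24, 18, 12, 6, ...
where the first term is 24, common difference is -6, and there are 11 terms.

Sₙ = n/2 × (first + last)
Last term = a + (n-1)d = 24 + (11-1)×(-6) = -36
S_11 = 11/2 × (24 + (-36))
S_11 = 11/2 × (-12) = -66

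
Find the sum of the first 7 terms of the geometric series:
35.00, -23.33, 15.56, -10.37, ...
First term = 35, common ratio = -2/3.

Sₙ = a(1 - rⁿ) / (1 - r)
S_7 = 35(1 - (-2/3)^7) / (1 - (-2/3))
S_7 = 35(1 - (-128/2187)) / (5/3)
S_7 = 16205/729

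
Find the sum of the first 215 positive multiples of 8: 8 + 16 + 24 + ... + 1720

Factor out 8: = 8(1 + 2 + ... + 215) = 8 × n(n+1)/2
= 8 × 215×216/2
= 8 × 23220
= 185760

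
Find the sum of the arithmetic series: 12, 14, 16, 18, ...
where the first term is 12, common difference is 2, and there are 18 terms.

Sₙ = n/2 × (first + last)
Last term = a + (n-1)d = 12 + (18-1)×2 = 46
S_18 = 18/2 × (12 + 46)
S_18 = 18/2 × 58 = 522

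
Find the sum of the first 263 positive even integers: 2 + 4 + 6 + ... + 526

Sum of first n even numbers = n(n+1)
= 263×264
= 69432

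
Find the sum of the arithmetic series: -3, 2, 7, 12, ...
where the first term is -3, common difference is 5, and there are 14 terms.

Sₙ = n/2 × (first + last)
Last term = a + (n-1)d = -3 + (14-1)×5 = 62
S_14 = 14/2 × (-3 + 62)
S_14 = 14/2 × 59 = 413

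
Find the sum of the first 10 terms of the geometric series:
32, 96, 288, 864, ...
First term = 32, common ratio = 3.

Sₙ = a(1 - rⁿ) / (1 - r)
S_10 = 32(1 - 3^10) / (1 - 3)
S_10 = 32(1 - 59049) / (-2)
S_10 = 944768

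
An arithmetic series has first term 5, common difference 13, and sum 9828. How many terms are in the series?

Using S = n/2 × [2a + (n-1)d]
9828 = n/2 × [2(5) + (n-1)(13)]
9828 = n/2 × [10 + 13n - 13]
19656 = n × [-3 + 13n]
13n² + (-3)n - 19656 = 0
Discriminant: Δ = (-3)² - 4(13)(-19656) = 9 + 1022112 = 1022121
√Δ = 1011
n = [-(-3) + √Δ] / (2·13) = (3 + 1011) / 26 = 1014 / 26 = 39
(The negative root is discarded since n must be a positive integer.)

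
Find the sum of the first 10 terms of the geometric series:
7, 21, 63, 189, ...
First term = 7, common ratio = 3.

Sₙ = a(1 - rⁿ) / (1 - r)
S_10 = 7(1 - 3^10) / (1 - 3)
S_10 = 7(1 - 59049) / (-2)
S_10 = 206668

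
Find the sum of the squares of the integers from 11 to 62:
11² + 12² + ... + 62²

Use ∑_{k=1}^{n} k² = n(n+1)(2n+1)/6, then subtract the first 10 terms.
∑_{k=1}^{62} k² = 62×63×125/6 = 81375
∑_{k=1}^{10} k² = 10×11×21/6 = 385
∑_{k=11}^{62} k² = 81375 - 385 = 80990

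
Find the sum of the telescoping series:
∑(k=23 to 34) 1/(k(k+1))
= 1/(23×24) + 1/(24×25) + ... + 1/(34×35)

Partial fractions: 1/(k(k+1)) = 1/k - 1/(k+1)
The series telescopes:
= (1/23 - 1/24) + (1/24 - 1/25) + ... + (1/34 - 1/35)
= 1/23 - 1/35
= 12/805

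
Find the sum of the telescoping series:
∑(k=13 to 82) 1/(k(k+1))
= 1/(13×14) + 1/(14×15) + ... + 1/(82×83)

Partial fractions: 1/(k(k+1)) = 1/k - 1/(k+1)
The series telescopes:
= (1/13 - 1/14) + (1/14 - 1/15) + ... + (1/82 - 1/83)
= 1/13 - 1/83
= 70/1079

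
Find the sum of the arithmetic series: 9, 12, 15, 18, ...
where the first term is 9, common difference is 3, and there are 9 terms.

Sₙ = n/2 × (first + last)
Last term = a + (n-1)d = 9 + (9-1)×3 = 33
S_9 = 9/2 × (9 + 33)
S_9 = 9/2 × 42 = 189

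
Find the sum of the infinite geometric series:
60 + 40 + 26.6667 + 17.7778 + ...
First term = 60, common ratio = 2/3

For |r| < 1, S = a / (1 - r)
S = 60 / (1 - (2/3))
S = 60 / (1/3)
S = 180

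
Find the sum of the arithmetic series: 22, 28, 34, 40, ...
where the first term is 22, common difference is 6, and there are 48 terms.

Sₙ = n/2 × (first + last)
Last term = a + (n-1)d = 22 + (48-1)×6 = 304
S_48 = 48/2 × (22 + 304)
S_48 = 48/2 × 326 = 7824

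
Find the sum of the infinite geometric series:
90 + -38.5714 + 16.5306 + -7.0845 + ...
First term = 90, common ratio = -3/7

For |r| < 1, S = a / (1 - r)
S = 90 / (1 - (-3/7))
S = 90 / (10/7)
S = 63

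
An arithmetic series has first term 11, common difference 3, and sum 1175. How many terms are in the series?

Using S = n/2 × [2a + (n-1)d]
1175 = n/2 × [2(11) + (n-1)(3)]
1175 = n/2 × [22 + 3n - 3]
2350 = n × [19 + 3n]
3n² + (19)n - 2350 = 0
Discriminant: Δ = (19)² - 4(3)(-2350) = 361 + 28200 = 28561
√Δ = 169
n = [-(19) + √Δ] / (2·3) = (-19 + 169) / 6 = 150 / 6 = 25
(The negative root is discarded since n must be a positive integer.)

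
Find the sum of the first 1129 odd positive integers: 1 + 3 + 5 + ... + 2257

Sum of first n odd numbers = n²
= 1129²
= 1274641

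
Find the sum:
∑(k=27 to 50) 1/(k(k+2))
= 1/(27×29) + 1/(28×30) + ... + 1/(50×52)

Partial fractions: 1/(k(k+2)) = (1/2)[1/k - 1/(k+2)]
Telescoping leaves the first two and last two terms:
= (1/2)[1/27 + 1/28 - 1/51 - 1/52]
= 2833/167076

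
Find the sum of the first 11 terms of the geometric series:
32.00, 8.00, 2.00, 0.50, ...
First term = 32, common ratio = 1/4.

Sₙ = a(1 - rⁿ) / (1 - r)
S_11 = 32(1 - (1/4)^11) / (1 - (1/4))
S_11 = 32(1 - (1/4194304)) / (3/4)
S_11 = 1398101/32768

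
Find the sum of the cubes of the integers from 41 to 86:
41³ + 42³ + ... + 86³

Use ∑_{k=1}^{n} k³ = [n(n+1)/2]², then subtract the first 40 terms.
∑_{k=1}^{86} k³ = [86×87/2]² = 3741² = 13995081
∑_{k=1}^{40} k³ = [40×41/2]² = 820² = 672400
∑_{k=41}^{86} k³ = 13995081 - 672400 = 13322681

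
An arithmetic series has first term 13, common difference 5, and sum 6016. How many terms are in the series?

Using S = n/2 × [2a + (n-1)d]
6016 = n/2 × [2(13) + (n-1)(5)]
6016 = n/2 × [26 + 5n - 5]
12032 = n × [21 + 5n]
5n² + (21)n - 12032 = 0
Discriminant: Δ = (21)² - 4(5)(-12032) = 441 + 240640 = 241081
√Δ = 491
n = [-(21) + √Δ] / (2·5) = (-21 + 491) / 10 = 470 / 10 = 47
(The negative root is discarded since n must be a positive integer.)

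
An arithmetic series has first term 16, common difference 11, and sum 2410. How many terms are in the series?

Using S = n/2 × [2a + (n-1)d]
2410 = n/2 × [2(16) + (n-1)(11)]
2410 = n/2 × [32 + 11n - 11]
4820 = n × [21 + 11n]
11n² + (21)n - 4820 = 0
Discriminant: Δ = (21)² - 4(11)(-4820) = 441 + 212080 = 212521
√Δ = 461
n = [-(21) + √Δ] / (2·11) = (-21 + 461) / 22 = 440 / 22 = 20
(The negative root is discarded since n must be a positive integer.)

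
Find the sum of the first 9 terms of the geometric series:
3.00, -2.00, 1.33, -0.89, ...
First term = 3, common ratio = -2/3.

Sₙ = a(1 - rⁿ) / (1 - r)
S_9 = 3(1 - (-2/3)^9) / (1 - (-2/3))
S_9 = 3(1 - (-512/19683)) / (5/3)
S_9 = 4039/2187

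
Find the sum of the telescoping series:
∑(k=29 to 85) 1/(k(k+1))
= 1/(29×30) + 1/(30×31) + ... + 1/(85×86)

Partial fractions: 1/(k(k+1)) = 1/k - 1/(k+1)
The series telescopes:
= (1/29 - 1/30) + (1/30 - 1/31) + ... + (1/85 - 1/86)
= 1/29 - 1/86
= 57/2494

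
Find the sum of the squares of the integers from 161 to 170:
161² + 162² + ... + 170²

Use ∑_{k=1}^{n} k² = n(n+1)(2n+1)/6, then subtract the first 160 terms.
∑_{k=1}^{170} k² = 170×171×341/6 = 1652145
∑_{k=1}^{160} k² = 160×161×321/6 = 1378160
∑_{k=161}^{170} k² = 1652145 - 1378160 = 273985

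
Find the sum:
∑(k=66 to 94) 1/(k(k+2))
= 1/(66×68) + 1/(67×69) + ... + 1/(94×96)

Partial fractions: 1/(k(k+2)) = (1/2)[1/k - 1/(k+2)]
Telescoping leaves the first two and last two terms:
= (1/2)[1/66 + 1/67 - 1/95 - 1/96]
= 61393/13442880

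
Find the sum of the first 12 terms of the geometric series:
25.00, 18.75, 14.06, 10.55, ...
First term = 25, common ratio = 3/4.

Sₙ = a(1 - rⁿ) / (1 - r)
S_12 = 25(1 - (3/4)^12) / (1 - (3/4))
S_12 = 25(1 - (531441/16777216)) / (1/4)
S_12 = 406144375/4194304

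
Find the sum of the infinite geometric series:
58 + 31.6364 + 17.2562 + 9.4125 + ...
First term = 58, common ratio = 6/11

For |r| < 1, S = a / (1 - r)
S = 58 / (1 - (6/11))
S = 58 / (5/11)
S = 638/5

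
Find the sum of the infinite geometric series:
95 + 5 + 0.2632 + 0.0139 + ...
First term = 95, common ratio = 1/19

For |r| < 1, S = a / (1 - r)
S = 95 / (1 - (1/19))
S = 95 / (18/19)
S = 1805/18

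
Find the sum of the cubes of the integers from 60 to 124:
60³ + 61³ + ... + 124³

Use ∑_{k=1}^{n} k³ = [n(n+1)/2]², then subtract the first 59 terms.
∑_{k=1}^{124} k³ = [124×125/2]² = 7750² = 60062500
∑_{k=1}^{59} k³ = [59×60/2]² = 1770² = 3132900
∑_{k=60}^{124} k³ = 60062500 - 3132900 = 56929600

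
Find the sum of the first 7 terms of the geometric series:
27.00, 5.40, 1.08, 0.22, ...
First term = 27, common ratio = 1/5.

Sₙ = a(1 - rⁿ) / (1 - r)
S_7 = 27(1 - (1/5)^7) / (1 - (1/5))
S_7 = 27(1 - (1/78125)) / (4/5)
S_7 = 527337/15625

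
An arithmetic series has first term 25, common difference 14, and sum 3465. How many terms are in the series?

Using S = n/2 × [2a + (n-1)d]
3465 = n/2 × [2(25) + (n-1)(14)]
3465 = n/2 × [50 + 14n - 14]
6930 = n × [36 + 14n]
14n² + (36)n - 6930 = 0
Discriminant: Δ = (36)² - 4(14)(-6930) = 1296 + 388080 = 389376
√Δ = 624
n = [-(36) + √Δ] / (2·14) = (-36 + 624) / 28 = 588 / 28 = 21
(The negative root is discarded since n must be a positive integer.)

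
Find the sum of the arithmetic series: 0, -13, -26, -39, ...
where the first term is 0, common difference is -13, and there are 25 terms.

Sₙ = n/2 × (first + last)
Last term = a + (n-1)d = 0 + (25-1)×(-13) = -312
S_25 = 25/2 × (0 + (-312))
S_25 = 25/2 × (-312) = -3900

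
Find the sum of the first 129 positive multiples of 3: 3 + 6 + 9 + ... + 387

Factor out 3: = 3(1 + 2 + ... + 129) = 3 × n(n+1)/2
= 3 × 129×130/2
= 3 × 8385
= 25155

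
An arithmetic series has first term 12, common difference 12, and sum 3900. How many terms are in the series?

Using S = n/2 × [2a + (n-1)d]
3900 = n/2 × [2(12) + (n-1)(12)]
3900 = n/2 × [24 + 12n - 12]
7800 = n × [12 + 12n]
12n² + (12)n - 7800 = 0
Discriminant: Δ = (12)² - 4(12)(-7800) = 144 + 374400 = 374544
√Δ = 612
n = [-(12) + √Δ] / (2·12) = (-12 + 612) / 24 = 600 / 24 = 25
(The negative root is discarded since n must be a positive integer.)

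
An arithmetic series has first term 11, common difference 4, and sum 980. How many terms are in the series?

Using S = n/2 × [2a + (n-1)d]
980 = n/2 × [2(11) + (n-1)(4)]
980 = n/2 × [22 + 4n - 4]
1960 = n × [18 + 4n]
4n² + (18)n - 1960 = 0
Discriminant: Δ = (18)² - 4(4)(-1960) = 324 + 31360 = 31684
√Δ = 178
n = [-(18) + √Δ] / (2·4) = (-18 + 178) / 8 = 160 / 8 = 20
(The negative root is discarded since n must be a positive integer.)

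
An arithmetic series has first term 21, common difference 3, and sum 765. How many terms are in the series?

Using S = n/2 × [2a + (n-1)d]
765 = n/2 × [2(21) + (n-1)(3)]
765 = n/2 × [42 + 3n - 3]
1530 = n × [39 + 3n]
3n² + (39)n - 1530 = 0
Discriminant: Δ = (39)² - 4(3)(-1530) = 1521 + 18360 = 19881
√Δ = 141
n = [-(39) + √Δ] / (2·3) = (-39 + 141) / 6 = 102 / 6 = 17
(The negative root is discarded since n must be a positive integer.)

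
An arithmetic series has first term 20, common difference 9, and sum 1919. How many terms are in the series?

Using S = n/2 × [2a + (n-1)d]
1919 = n/2 × [2(20) + (n-1)(9)]
1919 = n/2 × [40 + 9n - 9]
3838 = n × [31 + 9n]
9n² + (31)n - 3838 = 0
Discriminant: Δ = (31)² - 4(9)(-3838) = 961 + 138168 = 139129
√Δ = 373
n = [-(31) + √Δ] / (2·9) = (-31 + 373) / 18 = 342 / 18 = 19
(The negative root is discarded since n must be a positive integer.)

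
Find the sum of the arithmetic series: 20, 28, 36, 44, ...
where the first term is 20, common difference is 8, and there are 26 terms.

Sₙ = n/2 × (first + last)
Last term = a + (n-1)d = 20 + (26-1)×8 = 220
S_26 = 26/2 × (20 + 220)
S_26 = 26/2 × 240 = 3120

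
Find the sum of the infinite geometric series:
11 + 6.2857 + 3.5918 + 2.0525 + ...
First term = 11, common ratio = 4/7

For |r| < 1, S = a / (1 - r)
S = 11 / (1 - (4/7))
S = 11 / (3/7)
S = 77/3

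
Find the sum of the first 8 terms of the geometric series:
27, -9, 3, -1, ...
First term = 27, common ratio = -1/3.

Sₙ = a(1 - rⁿ) / (1 - r)
S_8 = 27(1 - (-1/3)^8) / (1 - (-1/3))
S_8 = 27(1 - (1/6561)) / (4/3)
S_8 = 1640/81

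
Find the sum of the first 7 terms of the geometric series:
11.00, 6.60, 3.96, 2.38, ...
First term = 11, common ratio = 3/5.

Sₙ = a(1 - rⁿ) / (1 - r)
S_7 = 11(1 - (3/5)^7) / (1 - (3/5))
S_7 = 11(1 - (2187/78125)) / (2/5)
S_7 = 417659/15625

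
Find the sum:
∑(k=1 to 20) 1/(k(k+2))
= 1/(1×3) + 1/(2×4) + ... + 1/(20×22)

Partial fractions: 1/(k(k+2)) = (1/2)[1/k - 1/(k+2)]
Telescoping leaves the first two and last two terms:
= (1/2)[1/1 + 1/2 - 1/21 - 1/22]
= 325/462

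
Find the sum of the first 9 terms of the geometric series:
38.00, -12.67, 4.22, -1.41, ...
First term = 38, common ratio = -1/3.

Sₙ = a(1 - rⁿ) / (1 - r)
S_9 = 38(1 - (-1/3)^9) / (1 - (-1/3))
S_9 = 38(1 - (-1/19683)) / (4/3)
S_9 = 186998/6561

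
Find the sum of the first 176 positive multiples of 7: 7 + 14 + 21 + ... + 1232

Factor out 7: = 7(1 + 2 + ... + 176) = 7 × n(n+1)/2
= 7 × 176×177/2
= 7 × 15576
= 109032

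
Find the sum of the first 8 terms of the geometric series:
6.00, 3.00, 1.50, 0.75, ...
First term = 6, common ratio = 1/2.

Sₙ = a(1 - rⁿ) / (1 - r)
S_8 = 6(1 - (1/2)^8) / (1 - (1/2))
S_8 = 6(1 - (1/256)) / (1/2)
S_8 = 765/64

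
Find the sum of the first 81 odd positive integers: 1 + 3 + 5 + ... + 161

Sum of first n odd numbers = n²
= 81²
= 6561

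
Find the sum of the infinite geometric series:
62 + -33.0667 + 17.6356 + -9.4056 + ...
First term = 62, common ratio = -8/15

For |r| < 1, S = a / (1 - r)
S = 62 / (1 - (-8/15))
S = 62 / (23/15)
S = 930/23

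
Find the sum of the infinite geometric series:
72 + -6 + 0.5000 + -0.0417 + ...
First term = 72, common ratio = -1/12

For |r| < 1, S = a / (1 - r)
S = 72 / (1 - (-1/12))
S = 72 / (13/12)
S = 864/13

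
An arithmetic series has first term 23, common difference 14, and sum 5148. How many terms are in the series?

Using S = n/2 × [2a + (n-1)d]
5148 = n/2 × [2(23) + (n-1)(14)]
5148 = n/2 × [46 + 14n - 14]
10296 = n × [32 + 14n]
14n² + (32)n - 10296 = 0
Discriminant: Δ = (32)² - 4(14)(-10296) = 1024 + 576576 = 577600
√Δ = 760
n = [-(32) + √Δ] / (2·14) = (-32 + 760) / 28 = 728 / 28 = 26
(The negative root is discarded since n must be a positive integer.)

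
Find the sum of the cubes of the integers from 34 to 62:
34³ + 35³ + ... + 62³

Use ∑_{k=1}^{n} k³ = [n(n+1)/2]², then subtract the first 33 terms.
∑_{k=1}^{62} k³ = [62×63/2]² = 1953² = 3814209
∑_{k=1}^{33} k³ = [33×34/2]² = 561² = 314721
∑_{k=34}^{62} k³ = 3814209 - 314721 = 3499488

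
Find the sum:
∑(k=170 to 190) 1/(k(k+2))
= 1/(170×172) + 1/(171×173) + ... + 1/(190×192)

Partial fractions: 1/(k(k+2)) = (1/2)[1/k - 1/(k+2)]
Telescoping leaves the first two and last two terms:
= (1/2)[1/170 + 1/171 - 1/191 - 1/192]
= 228557/355351680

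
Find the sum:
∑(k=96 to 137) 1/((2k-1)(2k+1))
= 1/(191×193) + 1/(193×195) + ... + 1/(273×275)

Partial fractions: 1/((2k-1)(2k+1)) = (1/2)[1/(2k-1) - 1/(2k+1)]
The series telescopes:
= (1/2)[1/191 - 1/275]
= 42/52525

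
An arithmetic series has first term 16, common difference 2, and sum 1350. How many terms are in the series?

Using S = n/2 × [2a + (n-1)d]
1350 = n/2 × [2(16) + (n-1)(2)]
1350 = n/2 × [32 + 2n - 2]
2700 = n × [30 + 2n]
2n² + (30)n - 2700 = 0
Discriminant: Δ = (30)² - 4(2)(-2700) = 900 + 21600 = 22500
√Δ = 150
n = [-(30) + √Δ] / (2·2) = (-30 + 150) / 4 = 120 / 4 = 30
(The negative root is discarded since n must be a positive integer.)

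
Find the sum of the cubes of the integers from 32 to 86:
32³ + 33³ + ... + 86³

Use ∑_{k=1}^{n} k³ = [n(n+1)/2]², then subtract the first 31 terms.
∑_{k=1}^{86} k³ = [86×87/2]² = 3741² = 13995081
∑_{k=1}^{31} k³ = [31×32/2]² = 496² = 246016
∑_{k=32}^{86} k³ = 13995081 - 246016 = 13749065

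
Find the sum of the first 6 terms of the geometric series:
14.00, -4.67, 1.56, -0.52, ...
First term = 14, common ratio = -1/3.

Sₙ = a(1 - rⁿ) / (1 - r)
S_6 = 14(1 - (-1/3)^6) / (1 - (-1/3))
S_6 = 14(1 - (1/729)) / (4/3)
S_6 = 2548/243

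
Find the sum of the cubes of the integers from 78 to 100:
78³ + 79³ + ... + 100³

Use ∑_{k=1}^{n} k³ = [n(n+1)/2]², then subtract the first 77 terms.
∑_{k=1}^{100} k³ = [100×101/2]² = 5050² = 25502500
∑_{k=1}^{77} k³ = [77×78/2]² = 3003² = 9018009
∑_{k=78}^{100} k³ = 25502500 - 9018009 = 16484491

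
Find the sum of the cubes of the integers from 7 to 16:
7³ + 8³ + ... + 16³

Use ∑_{k=1}^{n} k³ = [n(n+1)/2]², then subtract the first 6 terms.
∑_{k=1}^{16} k³ = [16×17/2]² = 136² = 18496
∑_{k=1}^{6} k³ = [6×7/2]² = 21² = 441
∑_{k=7}^{16} k³ = 18496 - 441 = 18055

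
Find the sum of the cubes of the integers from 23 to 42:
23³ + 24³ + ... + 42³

Use ∑_{k=1}^{n} k³ = [n(n+1)/2]², then subtract the first 22 terms.
∑_{k=1}^{42} k³ = [42×43/2]² = 903² = 815409
∑_{k=1}^{22} k³ = [22×23/2]² = 253² = 64009
∑_{k=23}^{42} k³ = 815409 - 64009 = 751400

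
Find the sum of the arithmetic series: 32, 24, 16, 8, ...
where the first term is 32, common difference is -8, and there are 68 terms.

Sₙ = n/2 × (first + last)
Last term = a + (n-1)d = 32 + (68-1)×(-8) = -504
S_68 = 68/2 × (32 + (-504))
S_68 = 68/2 × (-472) = -16048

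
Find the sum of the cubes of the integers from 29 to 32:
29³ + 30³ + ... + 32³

Use ∑_{k=1}^{n} k³ = [n(n+1)/2]², then subtract the first 28 terms.
∑_{k=1}^{32} k³ = [32×33/2]² = 528² = 278784
∑_{k=1}^{28} k³ = [28×29/2]² = 406² = 164836
∑_{k=29}^{32} k³ = 278784 - 164836 = 113948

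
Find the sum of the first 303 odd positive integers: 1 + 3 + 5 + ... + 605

Sum of first n odd numbers = n²
= 303²
= 91809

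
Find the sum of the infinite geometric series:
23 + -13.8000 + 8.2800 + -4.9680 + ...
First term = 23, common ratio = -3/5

For |r| < 1, S = a / (1 - r)
S = 23 / (1 - (-3/5))
S = 23 / (8/5)
S = 115/8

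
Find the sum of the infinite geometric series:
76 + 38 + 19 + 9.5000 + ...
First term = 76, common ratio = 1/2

For |r| < 1, S = a / (1 - r)
S = 76 / (1 - (1/2))
S = 76 / (1/2)
S = 152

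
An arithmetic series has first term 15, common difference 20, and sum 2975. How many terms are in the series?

Using S = n/2 × [2a + (n-1)d]
2975 = n/2 × [2(15) + (n-1)(20)]
2975 = n/2 × [30 + 20n - 20]
5950 = n × [10 + 20n]
20n² + (10)n - 5950 = 0
Discriminant: Δ = (10)² - 4(20)(-5950) = 100 + 476000 = 476100
√Δ = 690
n = [-(10) + √Δ] / (2·20) = (-10 + 690) / 40 = 680 / 40 = 17
(The negative root is discarded since n must be a positive integer.)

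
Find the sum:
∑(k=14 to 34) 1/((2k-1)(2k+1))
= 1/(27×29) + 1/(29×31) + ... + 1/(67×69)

Partial fractions: 1/((2k-1)(2k+1)) = (1/2)[1/(2k-1) - 1/(2k+1)]
The series telescopes:
= (1/2)[1/27 - 1/69]
= 7/621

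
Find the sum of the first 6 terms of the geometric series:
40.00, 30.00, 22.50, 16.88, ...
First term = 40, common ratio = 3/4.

Sₙ = a(1 - rⁿ) / (1 - r)
S_6 = 40(1 - (3/4)^6) / (1 - (3/4))
S_6 = 40(1 - (729/4096)) / (1/4)
S_6 = 16835/128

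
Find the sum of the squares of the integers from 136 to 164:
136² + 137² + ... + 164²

Use ∑_{k=1}^{n} k² = n(n+1)(2n+1)/6, then subtract the first 135 terms.
∑_{k=1}^{164} k² = 164×165×329/6 = 1483790
∑_{k=1}^{135} k² = 135×136×271/6 = 829260
∑_{k=136}^{164} k² = 1483790 - 829260 = 654530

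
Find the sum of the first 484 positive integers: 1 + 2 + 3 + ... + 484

Formula: ∑k = n(n+1)/2
= 484×485/2
= 234740/2
= 117370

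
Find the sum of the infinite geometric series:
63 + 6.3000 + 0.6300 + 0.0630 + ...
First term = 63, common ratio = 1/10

For |r| < 1, S = a / (1 - r)
S = 63 / (1 - (1/10))
S = 63 / (9/10)
S = 70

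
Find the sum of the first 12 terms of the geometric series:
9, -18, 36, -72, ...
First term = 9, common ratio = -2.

Sₙ = a(1 - rⁿ) / (1 - r)
S_12 = 9(1 - (-2)^12) / (1 - (-2))
S_12 = 9(1 - 4096) / (3)
S_12 = -12285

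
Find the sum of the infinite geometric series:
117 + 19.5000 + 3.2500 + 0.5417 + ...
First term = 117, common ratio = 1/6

For |r| < 1, S = a / (1 - r)
S = 117 / (1 - (1/6))
S = 117 / (5/6)
S = 702/5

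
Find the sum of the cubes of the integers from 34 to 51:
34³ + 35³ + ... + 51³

Use ∑_{k=1}^{n} k³ = [n(n+1)/2]², then subtract the first 33 terms.
∑_{k=1}^{51} k³ = [51×52/2]² = 1326² = 1758276
∑_{k=1}^{33} k³ = [33×34/2]² = 561² = 314721
∑_{k=34}^{51} k³ = 1758276 - 314721 = 1443555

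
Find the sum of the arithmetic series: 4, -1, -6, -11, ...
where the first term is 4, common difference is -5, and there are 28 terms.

Sₙ = n/2 × (first + last)
Last term = a + (n-1)d = 4 + (28-1)×(-5) = -131
S_28 = 28/2 × (4 + (-131))
S_28 = 28/2 × (-127) = -1778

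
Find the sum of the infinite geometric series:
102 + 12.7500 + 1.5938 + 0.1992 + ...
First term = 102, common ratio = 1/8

For |r| < 1, S = a / (1 - r)
S = 102 / (1 - (1/8))
S = 102 / (7/8)
S = 816/7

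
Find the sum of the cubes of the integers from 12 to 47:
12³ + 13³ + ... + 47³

Use ∑_{k=1}^{n} k³ = [n(n+1)/2]², then subtract the first 11 terms.
∑_{k=1}^{47} k³ = [47×48/2]² = 1128² = 1272384
∑_{k=1}^{11} k³ = [11×12/2]² = 66² = 4356
∑_{k=12}^{47} k³ = 1272384 - 4356 = 1268028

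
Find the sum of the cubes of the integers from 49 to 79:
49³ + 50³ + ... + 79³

Use ∑_{k=1}^{n} k³ = [n(n+1)/2]², then subtract the first 48 terms.
∑_{k=1}^{79} k³ = [79×80/2]² = 3160² = 9985600
∑_{k=1}^{48} k³ = [48×49/2]² = 1176² = 1382976
∑_{k=49}^{79} k³ = 9985600 - 1382976 = 8602624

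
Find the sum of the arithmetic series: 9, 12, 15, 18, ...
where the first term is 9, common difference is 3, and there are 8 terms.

Sₙ = n/2 × (first + last)
Last term = a + (n-1)d = 9 + (8-1)×3 = 30
S_8 = 8/2 × (9 + 30)
S_8 = 8/2 × 39 = 156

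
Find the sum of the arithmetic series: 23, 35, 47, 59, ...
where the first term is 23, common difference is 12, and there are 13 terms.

Sₙ = n/2 × (first + last)
Last term = a + (n-1)d = 23 + (13-1)×12 = 167
S_13 = 13/2 × (23 + 167)
S_13 = 13/2 × 190 = 1235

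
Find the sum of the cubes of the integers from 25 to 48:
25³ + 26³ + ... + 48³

Use ∑_{k=1}^{n} k³ = [n(n+1)/2]², then subtract the first 24 terms.
∑_{k=1}^{48} k³ = [48×49/2]² = 1176² = 1382976
∑_{k=1}^{24} k³ = [24×25/2]² = 300² = 90000
∑_{k=25}^{48} k³ = 1382976 - 90000 = 1292976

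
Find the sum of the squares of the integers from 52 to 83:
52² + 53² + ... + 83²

Use ∑_{k=1}^{n} k² = n(n+1)(2n+1)/6, then subtract the first 51 terms.
∑_{k=1}^{83} k² = 83×84×167/6 = 194054
∑_{k=1}^{51} k² = 51×52×103/6 = 45526
∑_{k=52}^{83} k² = 194054 - 45526 = 148528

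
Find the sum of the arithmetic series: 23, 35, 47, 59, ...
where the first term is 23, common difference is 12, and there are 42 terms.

Sₙ = n/2 × (first + last)
Last term = a + (n-1)d = 23 + (42-1)×12 = 515
S_42 = 42/2 × (23 + 515)
S_42 = 42/2 × 538 = 11298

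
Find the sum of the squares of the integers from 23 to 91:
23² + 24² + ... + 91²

Use ∑_{k=1}^{n} k² = n(n+1)(2n+1)/6, then subtract the first 22 terms.
∑_{k=1}^{91} k² = 91×92×183/6 = 255346
∑_{k=1}^{22} k² = 22×23×45/6 = 3795
∑_{k=23}^{91} k² = 255346 - 3795 = 251551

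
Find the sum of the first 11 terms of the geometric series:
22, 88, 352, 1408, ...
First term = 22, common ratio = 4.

Sₙ = a(1 - rⁿ) / (1 - r)
S_11 = 22(1 - 4^11) / (1 - 4)
S_11 = 22(1 - 4194304) / (-3)
S_11 = 30758222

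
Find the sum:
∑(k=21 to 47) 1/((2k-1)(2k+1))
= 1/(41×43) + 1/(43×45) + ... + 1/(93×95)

Partial fractions: 1/((2k-1)(2k+1)) = (1/2)[1/(2k-1) - 1/(2k+1)]
The series telescopes:
= (1/2)[1/41 - 1/95]
= 27/3895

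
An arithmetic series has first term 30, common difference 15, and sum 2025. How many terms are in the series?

Using S = n/2 × [2a + (n-1)d]
2025 = n/2 × [2(30) + (n-1)(15)]
2025 = n/2 × [60 + 15n - 15]
4050 = n × [45 + 15n]
15n² + (45)n - 4050 = 0
Discriminant: Δ = (45)² - 4(15)(-4050) = 2025 + 243000 = 245025
√Δ = 495
n = [-(45) + √Δ] / (2·15) = (-45 + 495) / 30 = 450 / 30 = 15
(The negative root is discarded since n must be a positive integer.)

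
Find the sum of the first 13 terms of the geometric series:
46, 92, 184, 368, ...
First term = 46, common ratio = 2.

Sₙ = a(1 - rⁿ) / (1 - r)
S_13 = 46(1 - 2^13) / (1 - 2)
S_13 = 46(1 - 8192) / (-1)
S_13 = 376786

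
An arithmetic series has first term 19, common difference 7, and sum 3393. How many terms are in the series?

Using S = n/2 × [2a + (n-1)d]
3393 = n/2 × [2(19) + (n-1)(7)]
3393 = n/2 × [38 + 7n - 7]
6786 = n × [31 + 7n]
7n² + (31)n - 6786 = 0
Discriminant: Δ = (31)² - 4(7)(-6786) = 961 + 190008 = 190969
√Δ = 437
n = [-(31) + √Δ] / (2·7) = (-31 + 437) / 14 = 406 / 14 = 29
(The negative root is discarded since n must be a positive integer.)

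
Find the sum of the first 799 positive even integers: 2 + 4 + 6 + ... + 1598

Sum of first n even numbers = n(n+1)
= 799×800
= 639200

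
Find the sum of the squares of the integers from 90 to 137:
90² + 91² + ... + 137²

Use ∑_{k=1}^{n} k² = n(n+1)(2n+1)/6, then subtract the first 89 terms.
∑_{k=1}^{137} k² = 137×138×275/6 = 866525
∑_{k=1}^{89} k² = 89×90×179/6 = 238965
∑_{k=90}^{137} k² = 866525 - 238965 = 627560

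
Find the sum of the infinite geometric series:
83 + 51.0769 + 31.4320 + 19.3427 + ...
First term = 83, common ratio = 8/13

For |r| < 1, S = a / (1 - r)
S = 83 / (1 - (8/13))
S = 83 / (5/13)
S = 1079/5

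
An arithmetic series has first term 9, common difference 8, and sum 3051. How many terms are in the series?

Using S = n/2 × [2a + (n-1)d]
3051 = n/2 × [2(9) + (n-1)(8)]
3051 = n/2 × [18 + 8n - 8]
6102 = n × [10 + 8n]
8n² + (10)n - 6102 = 0
Discriminant: Δ = (10)² - 4(8)(-6102) = 100 + 195264 = 195364
√Δ = 442
n = [-(10) + √Δ] / (2·8) = (-10 + 442) / 16 = 432 / 16 = 27
(The negative root is discarded since n must be a positive integer.)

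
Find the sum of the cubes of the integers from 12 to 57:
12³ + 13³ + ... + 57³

Use ∑_{k=1}^{n} k³ = [n(n+1)/2]², then subtract the first 11 terms.
∑_{k=1}^{57} k³ = [57×58/2]² = 1653² = 2732409
∑_{k=1}^{11} k³ = [11×12/2]² = 66² = 4356
∑_{k=12}^{57} k³ = 2732409 - 4356 = 2728053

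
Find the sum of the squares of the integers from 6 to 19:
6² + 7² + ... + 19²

Use ∑_{k=1}^{n} k² = n(n+1)(2n+1)/6, then subtract the first 5 terms.
∑_{k=1}^{19} k² = 19×20×39/6 = 2470
∑_{k=1}^{5} k² = 5×6×11/6 = 55
∑_{k=6}^{19} k² = 2470 - 55 = 2415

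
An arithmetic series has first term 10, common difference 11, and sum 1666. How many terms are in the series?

Using S = n/2 × [2a + (n-1)d]
1666 = n/2 × [2(10) + (n-1)(11)]
1666 = n/2 × [20 + 11n - 11]
3332 = n × [9 + 11n]
11n² + (9)n - 3332 = 0
Discriminant: Δ = (9)² - 4(11)(-3332) = 81 + 146608 = 146689
√Δ = 383
n = [-(9) + √Δ] / (2·11) = (-9 + 383) / 22 = 374 / 22 = 17
(The negative root is discarded since n must be a positive integer.)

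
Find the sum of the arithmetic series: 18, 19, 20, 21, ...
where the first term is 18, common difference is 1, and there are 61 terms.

Sₙ = n/2 × (first + last)
Last term = a + (n-1)d = 18 + (61-1)×1 = 78
S_61 = 61/2 × (18 + 78)
S_61 = 61/2 × 96 = 2928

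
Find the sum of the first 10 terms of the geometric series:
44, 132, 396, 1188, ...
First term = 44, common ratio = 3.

Sₙ = a(1 - rⁿ) / (1 - r)
S_10 = 44(1 - 3^10) / (1 - 3)
S_10 = 44(1 - 59049) / (-2)
S_10 = 1299056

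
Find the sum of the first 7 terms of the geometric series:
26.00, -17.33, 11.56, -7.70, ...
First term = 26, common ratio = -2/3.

Sₙ = a(1 - rⁿ) / (1 - r)
S_7 = 26(1 - (-2/3)^7) / (1 - (-2/3))
S_7 = 26(1 - (-128/2187)) / (5/3)
S_7 = 12038/729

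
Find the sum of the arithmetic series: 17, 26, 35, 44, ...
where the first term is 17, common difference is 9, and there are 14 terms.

Sₙ = n/2 × (first + last)
Last term = a + (n-1)d = 17 + (14-1)×9 = 134
S_14 = 14/2 × (17 + 134)
S_14 = 14/2 × 151 = 1057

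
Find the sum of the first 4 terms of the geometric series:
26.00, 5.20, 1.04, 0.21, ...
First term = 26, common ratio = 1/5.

Sₙ = a(1 - rⁿ) / (1 - r)
S_4 = 26(1 - (1/5)^4) / (1 - (1/5))
S_4 = 26(1 - (1/625)) / (4/5)
S_4 = 4056/125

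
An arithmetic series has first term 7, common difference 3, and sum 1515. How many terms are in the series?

Using S = n/2 × [2a + (n-1)d]
1515 = n/2 × [2(7) + (n-1)(3)]
1515 = n/2 × [14 + 3n - 3]
3030 = n × [11 + 3n]
3n² + (11)n - 3030 = 0
Discriminant: Δ = (11)² - 4(3)(-3030) = 121 + 36360 = 36481
√Δ = 191
n = [-(11) + √Δ] / (2·3) = (-11 + 191) / 6 = 180 / 6 = 30
(The negative root is discarded since n must be a positive integer.)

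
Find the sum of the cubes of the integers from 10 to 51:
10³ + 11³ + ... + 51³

Use ∑_{k=1}^{n} k³ = [n(n+1)/2]², then subtract the first 9 terms.
∑_{k=1}^{51} k³ = [51×52/2]² = 1326² = 1758276
∑_{k=1}^{9} k³ = [9×10/2]² = 45² = 2025
∑_{k=10}^{51} k³ = 1758276 - 2025 = 1756251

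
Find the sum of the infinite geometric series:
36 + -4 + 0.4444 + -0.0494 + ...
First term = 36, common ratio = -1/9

For |r| < 1, S = a / (1 - r)
S = 36 / (1 - (-1/9))
S = 36 / (10/9)
S = 162/5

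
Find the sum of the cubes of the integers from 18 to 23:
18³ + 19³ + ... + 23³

Use ∑_{k=1}^{n} k³ = [n(n+1)/2]², then subtract the first 17 terms.
∑_{k=1}^{23} k³ = [23×24/2]² = 276² = 76176
∑_{k=1}^{17} k³ = [17×18/2]² = 153² = 23409
∑_{k=18}^{23} k³ = 76176 - 23409 = 52767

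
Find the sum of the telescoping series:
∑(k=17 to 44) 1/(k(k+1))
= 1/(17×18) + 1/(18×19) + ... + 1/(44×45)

Partial fractions: 1/(k(k+1)) = 1/k - 1/(k+1)
The series telescopes:
= (1/17 - 1/18) + (1/18 - 1/19) + ... + (1/44 - 1/45)
= 1/17 - 1/45
= 28/765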